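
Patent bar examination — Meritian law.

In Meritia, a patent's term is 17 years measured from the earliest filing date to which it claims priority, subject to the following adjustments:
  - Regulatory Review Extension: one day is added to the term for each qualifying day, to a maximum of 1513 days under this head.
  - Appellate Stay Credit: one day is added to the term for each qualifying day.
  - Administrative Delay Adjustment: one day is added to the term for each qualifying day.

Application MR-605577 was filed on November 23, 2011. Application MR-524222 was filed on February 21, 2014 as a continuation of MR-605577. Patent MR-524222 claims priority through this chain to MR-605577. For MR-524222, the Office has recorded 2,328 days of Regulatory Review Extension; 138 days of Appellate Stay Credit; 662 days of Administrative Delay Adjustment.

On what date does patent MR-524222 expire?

Earliest priority filing: 23 November 2011.
Base term: 23 November 2011 + 17 years → 23 November 2028.
Regulatory Review Extension: 2328 days claimed exceeds the 1513-day cap, so +1513 days → 14 January 2033.
Appellate Stay Credit: +138 days → 1 June 2033.
Administrative Delay Adjustment: +662 days → 25 March 2035.

2035-03-25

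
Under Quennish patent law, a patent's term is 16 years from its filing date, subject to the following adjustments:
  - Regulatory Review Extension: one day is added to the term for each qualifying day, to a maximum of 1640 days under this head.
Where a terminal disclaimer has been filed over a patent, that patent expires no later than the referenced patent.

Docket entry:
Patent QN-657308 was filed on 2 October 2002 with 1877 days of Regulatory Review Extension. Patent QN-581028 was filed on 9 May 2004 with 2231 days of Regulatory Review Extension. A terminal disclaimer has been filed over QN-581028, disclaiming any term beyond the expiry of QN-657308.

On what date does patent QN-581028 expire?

Natural term of QN-581028:
  Base: filing + 16 years → 9 May 2020.
  Regulatory Review Extension: 2231 days claimed exceeds the 1640-day cap, so +1640 days → 4 November 2024.
Expiry of referenced patent QN-657308:
  Base: filing + 16 years → 2 October 2018.
  Regulatory Review Extension: 1877 days claimed exceeds the 1640-day cap, so +1640 days → 30 March 2023.
Terminal disclaimer: QN-581028 expires on the earlier of 4 November 2024 and 30 March 2023.

March 30, 2023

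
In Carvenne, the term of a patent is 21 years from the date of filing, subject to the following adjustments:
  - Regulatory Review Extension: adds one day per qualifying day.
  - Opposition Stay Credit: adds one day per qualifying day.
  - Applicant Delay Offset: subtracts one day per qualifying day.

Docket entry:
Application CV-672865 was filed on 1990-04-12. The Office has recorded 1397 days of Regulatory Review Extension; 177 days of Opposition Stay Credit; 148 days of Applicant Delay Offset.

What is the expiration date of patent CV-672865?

Base term: filing date + 21 years → 12 April 2011.
Regulatory Review Extension: +1397 days → 7 February 2015.
Opposition Stay Credit: +177 days → 3 August 2015.
Applicant Delay Offset: −148 days → 8 March 2015.

2015-03-08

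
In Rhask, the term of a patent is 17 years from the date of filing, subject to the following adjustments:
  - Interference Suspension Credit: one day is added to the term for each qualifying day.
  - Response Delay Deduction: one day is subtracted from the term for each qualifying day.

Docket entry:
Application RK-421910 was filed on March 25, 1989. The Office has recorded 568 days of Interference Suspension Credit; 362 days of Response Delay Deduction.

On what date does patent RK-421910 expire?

Base term: filing date + 17 years → 25 March 2006.
Interference Suspension Credit: +568 days → 14 October 2007.
Response Delay Deduction: −362 days → 17 October 2006.

2006-10-17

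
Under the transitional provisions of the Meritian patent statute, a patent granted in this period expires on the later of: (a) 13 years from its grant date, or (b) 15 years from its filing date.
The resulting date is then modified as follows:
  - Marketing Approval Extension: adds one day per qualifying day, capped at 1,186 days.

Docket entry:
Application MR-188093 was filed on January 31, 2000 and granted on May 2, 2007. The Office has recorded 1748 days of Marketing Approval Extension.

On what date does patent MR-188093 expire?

2023-08-01

(a) grant + 13 years → 2 May 2020.
(b) filing + 15 years → 31 January 2015.
Later of the two: 2 May 2020.
Marketing Approval Extension: 1748 days claimed exceeds the 1186-day cap, so +1186 days → 1 August 2023.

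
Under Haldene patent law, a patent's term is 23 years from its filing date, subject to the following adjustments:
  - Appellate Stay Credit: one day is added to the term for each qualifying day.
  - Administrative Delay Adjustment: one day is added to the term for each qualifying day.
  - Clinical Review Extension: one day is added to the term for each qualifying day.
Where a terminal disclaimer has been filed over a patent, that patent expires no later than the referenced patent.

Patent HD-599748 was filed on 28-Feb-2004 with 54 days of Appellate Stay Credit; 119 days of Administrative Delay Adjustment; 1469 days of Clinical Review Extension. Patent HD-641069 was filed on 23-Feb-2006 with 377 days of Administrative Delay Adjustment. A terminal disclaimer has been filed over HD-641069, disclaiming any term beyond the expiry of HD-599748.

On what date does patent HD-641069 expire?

Natural term of HD-641069:
  Base: filing + 23 years → 23 February 2029.
  Administrative Delay Adjustment: +377 days → 7 March 2030.
Expiry of referenced patent HD-599748:
  Base: filing + 23 years → 28 February 2027.
  Appellate Stay Credit: +54 days → 23 April 2027.
  Administrative Delay Adjustment: +119 days → 20 August 2027.
  Clinical Review Extension: +1469 days → 28 August 2031.
Terminal disclaimer: HD-641069 expires on the earlier of 7 March 2030 and 28 August 2031.

2030-03-07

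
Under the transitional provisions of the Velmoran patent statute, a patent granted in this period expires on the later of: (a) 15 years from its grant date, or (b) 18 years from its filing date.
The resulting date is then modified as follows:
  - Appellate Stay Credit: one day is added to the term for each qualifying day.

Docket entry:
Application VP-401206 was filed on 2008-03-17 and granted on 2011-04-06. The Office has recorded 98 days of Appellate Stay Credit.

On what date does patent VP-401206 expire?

(a) grant + 15 years → 6 April 2026.
(b) filing + 18 years → 17 March 2026.
Later of the two: 6 April 2026.
Appellate Stay Credit: +98 days → 13 July 2026.

2026-07-13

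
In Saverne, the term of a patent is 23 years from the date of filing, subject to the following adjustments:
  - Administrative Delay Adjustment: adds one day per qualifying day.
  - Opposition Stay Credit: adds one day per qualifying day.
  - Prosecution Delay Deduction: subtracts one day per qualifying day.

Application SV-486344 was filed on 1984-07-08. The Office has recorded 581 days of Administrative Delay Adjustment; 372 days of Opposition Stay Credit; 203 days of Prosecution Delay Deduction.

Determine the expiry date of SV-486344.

July 27, 2009

Base term: filing date + 23 years → 8 July 2007.
Administrative Delay Adjustment: +581 days → 8 February 2009.
Opposition Stay Credit: +372 days → 15 February 2010.
Prosecution Delay Deduction: −203 days → 27 July 2009.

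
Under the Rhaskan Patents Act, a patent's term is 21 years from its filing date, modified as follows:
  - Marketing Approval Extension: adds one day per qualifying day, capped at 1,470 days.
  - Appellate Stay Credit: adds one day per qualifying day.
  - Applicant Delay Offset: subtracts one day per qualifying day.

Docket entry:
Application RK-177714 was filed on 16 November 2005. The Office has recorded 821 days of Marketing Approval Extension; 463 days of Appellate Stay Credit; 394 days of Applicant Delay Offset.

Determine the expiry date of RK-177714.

Base term: filing date + 21 years → 16 November 2026.
Marketing Approval Extension: 821 days (within the 1470-day cap) → +821 days → 14 February 2029.
Appellate Stay Credit: +463 days → 23 May 2030.
Applicant Delay Offset: −394 days → 24 April 2029.

2029-04-24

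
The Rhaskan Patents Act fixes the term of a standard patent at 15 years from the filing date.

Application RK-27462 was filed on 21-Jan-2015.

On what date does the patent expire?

January 21, 2030

Filing date + 15 years → 21 January 2030.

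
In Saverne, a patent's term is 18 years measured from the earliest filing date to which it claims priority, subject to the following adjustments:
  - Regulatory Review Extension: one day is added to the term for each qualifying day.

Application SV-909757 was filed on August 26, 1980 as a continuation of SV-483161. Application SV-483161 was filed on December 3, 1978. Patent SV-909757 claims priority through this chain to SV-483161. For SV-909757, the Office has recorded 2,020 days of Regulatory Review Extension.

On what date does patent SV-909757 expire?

Earliest priority filing: 3 December 1978.
Base term: 3 December 1978 + 18 years → 3 December 1996.
Regulatory Review Extension: +2020 days → 15 June 2002.

June 15, 2002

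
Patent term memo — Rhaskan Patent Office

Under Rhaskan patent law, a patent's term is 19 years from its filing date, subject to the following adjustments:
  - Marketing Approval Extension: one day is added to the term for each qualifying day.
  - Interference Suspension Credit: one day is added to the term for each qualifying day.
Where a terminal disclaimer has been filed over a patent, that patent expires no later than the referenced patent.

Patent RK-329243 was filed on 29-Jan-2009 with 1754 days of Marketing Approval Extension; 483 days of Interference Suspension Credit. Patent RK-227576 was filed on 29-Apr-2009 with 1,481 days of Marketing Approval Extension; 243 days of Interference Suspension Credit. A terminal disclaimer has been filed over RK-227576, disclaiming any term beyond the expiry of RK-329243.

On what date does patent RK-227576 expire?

Natural term of RK-227576:
  Base: filing + 19 years → 29 April 2028.
  Marketing Approval Extension: +1481 days → 19 May 2032.
  Interference Suspension Credit: +243 days → 17 January 2033.
Expiry of referenced patent RK-329243:
  Base: filing + 19 years → 29 January 2028.
  Marketing Approval Extension: +1754 days → 17 November 2032.
  Interference Suspension Credit: +483 days → 15 March 2034.
Terminal disclaimer: RK-227576 expires on the earlier of 17 January 2033 and 15 March 2034.

2033-01-17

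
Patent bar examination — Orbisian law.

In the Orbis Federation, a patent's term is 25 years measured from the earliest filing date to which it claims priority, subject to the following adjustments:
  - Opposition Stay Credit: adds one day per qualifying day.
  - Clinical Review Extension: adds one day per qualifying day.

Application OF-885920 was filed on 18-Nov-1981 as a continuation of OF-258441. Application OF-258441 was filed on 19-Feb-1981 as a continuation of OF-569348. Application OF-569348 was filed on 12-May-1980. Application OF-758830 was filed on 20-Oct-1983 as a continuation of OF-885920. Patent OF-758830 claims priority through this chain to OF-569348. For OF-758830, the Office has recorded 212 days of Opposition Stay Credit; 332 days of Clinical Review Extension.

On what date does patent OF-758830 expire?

Earliest priority filing: 12 May 1980.
Base term: 12 May 1980 + 25 years → 12 May 2005.
Opposition Stay Credit: +212 days → 10 December 2005.
Clinical Review Extension: +332 days → 7 November 2006.

November 7, 2006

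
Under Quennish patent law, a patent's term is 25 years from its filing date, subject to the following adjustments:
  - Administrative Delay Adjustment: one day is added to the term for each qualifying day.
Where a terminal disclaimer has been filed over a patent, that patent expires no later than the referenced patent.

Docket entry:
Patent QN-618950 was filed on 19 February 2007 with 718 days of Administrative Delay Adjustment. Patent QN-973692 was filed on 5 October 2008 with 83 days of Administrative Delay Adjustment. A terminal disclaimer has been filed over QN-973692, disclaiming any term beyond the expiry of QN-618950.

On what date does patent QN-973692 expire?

Natural term of QN-973692:
  Base: filing + 25 years → 5 October 2033.
  Administrative Delay Adjustment: +83 days → 27 December 2033.
Expiry of referenced patent QN-618950:
  Base: filing + 25 years → 19 February 2032.
  Administrative Delay Adjustment: +718 days → 6 February 2034.
Terminal disclaimer: QN-973692 expires on the earlier of 27 December 2033 and 6 February 2034.

December 27, 2033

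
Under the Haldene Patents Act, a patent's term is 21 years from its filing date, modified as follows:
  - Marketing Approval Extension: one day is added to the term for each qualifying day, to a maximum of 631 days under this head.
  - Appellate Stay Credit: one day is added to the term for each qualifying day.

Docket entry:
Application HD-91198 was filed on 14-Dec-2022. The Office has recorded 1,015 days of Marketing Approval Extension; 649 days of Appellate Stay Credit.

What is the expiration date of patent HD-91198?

Base term: filing date + 21 years → 14 December 2043.
Marketing Approval Extension: 1015 days claimed exceeds the 631-day cap, so +631 days → 5 September 2045.
Appellate Stay Credit: +649 days → 16 June 2047.

2047-06-16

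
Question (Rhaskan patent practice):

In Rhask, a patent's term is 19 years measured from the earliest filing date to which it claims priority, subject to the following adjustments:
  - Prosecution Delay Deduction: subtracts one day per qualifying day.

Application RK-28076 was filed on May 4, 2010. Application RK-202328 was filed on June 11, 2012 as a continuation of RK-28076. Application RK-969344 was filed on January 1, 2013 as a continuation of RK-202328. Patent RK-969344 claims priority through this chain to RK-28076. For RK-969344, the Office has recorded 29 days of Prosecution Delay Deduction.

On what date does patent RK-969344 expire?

Earliest priority filing: 4 May 2010.
Base term: 4 May 2010 + 19 years → 4 May 2029.
Prosecution Delay Deduction: −29 days → 5 April 2029.

April 5, 2029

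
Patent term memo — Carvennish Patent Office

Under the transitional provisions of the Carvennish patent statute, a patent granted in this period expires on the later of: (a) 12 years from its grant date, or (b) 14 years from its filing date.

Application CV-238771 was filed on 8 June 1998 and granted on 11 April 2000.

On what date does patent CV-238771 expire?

June 8, 2012

(a) grant + 12 years → 11 April 2012.
(b) filing + 14 years → 8 June 2012.
Later of the two: 8 June 2012.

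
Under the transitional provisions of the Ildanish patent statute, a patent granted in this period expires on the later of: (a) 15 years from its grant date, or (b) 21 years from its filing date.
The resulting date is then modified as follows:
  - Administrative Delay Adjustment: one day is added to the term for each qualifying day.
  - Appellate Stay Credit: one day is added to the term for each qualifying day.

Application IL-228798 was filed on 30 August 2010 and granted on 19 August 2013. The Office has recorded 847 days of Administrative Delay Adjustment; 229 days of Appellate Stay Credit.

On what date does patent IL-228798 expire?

August 10, 2034

(a) grant + 15 years → 19 August 2028.
(b) filing + 21 years → 30 August 2031.
Later of the two: 30 August 2031.
Administrative Delay Adjustment: +847 days → 24 December 2033.
Appellate Stay Credit: +229 days → 10 August 2034.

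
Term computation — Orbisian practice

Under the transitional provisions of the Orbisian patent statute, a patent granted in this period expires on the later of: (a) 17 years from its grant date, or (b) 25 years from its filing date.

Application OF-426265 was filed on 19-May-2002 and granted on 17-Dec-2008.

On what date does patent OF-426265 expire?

2027-05-19

(a) grant + 17 years → 17 December 2025.
(b) filing + 25 years → 19 May 2027.
Later of the two: 19 May 2027.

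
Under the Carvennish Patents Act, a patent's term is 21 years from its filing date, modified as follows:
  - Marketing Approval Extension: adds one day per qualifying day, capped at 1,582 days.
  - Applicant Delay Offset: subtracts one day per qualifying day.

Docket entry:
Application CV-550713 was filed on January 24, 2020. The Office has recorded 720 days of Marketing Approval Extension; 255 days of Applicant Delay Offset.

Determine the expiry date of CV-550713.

May 4, 2042

Base term: filing date + 21 years → 24 January 2041.
Marketing Approval Extension: 720 days (within the 1582-day cap) → +720 days → 14 January 2043.
Applicant Delay Offset: −255 days → 4 May 2042.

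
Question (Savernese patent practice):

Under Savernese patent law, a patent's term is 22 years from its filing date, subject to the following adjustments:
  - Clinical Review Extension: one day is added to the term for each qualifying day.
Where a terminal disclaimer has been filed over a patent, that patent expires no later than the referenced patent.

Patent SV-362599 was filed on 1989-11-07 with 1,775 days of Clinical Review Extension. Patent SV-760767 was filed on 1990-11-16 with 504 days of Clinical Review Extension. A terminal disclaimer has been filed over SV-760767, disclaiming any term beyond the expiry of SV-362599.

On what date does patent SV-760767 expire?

Natural term of SV-760767:
  Base: filing + 22 years → 16 November 2012.
  Clinical Review Extension: +504 days → 4 April 2014.
Expiry of referenced patent SV-362599:
  Base: filing + 22 years → 7 November 2011.
  Clinical Review Extension: +1775 days → 16 September 2016.
Terminal disclaimer: SV-760767 expires on the earlier of 4 April 2014 and 16 September 2016.

2014-04-04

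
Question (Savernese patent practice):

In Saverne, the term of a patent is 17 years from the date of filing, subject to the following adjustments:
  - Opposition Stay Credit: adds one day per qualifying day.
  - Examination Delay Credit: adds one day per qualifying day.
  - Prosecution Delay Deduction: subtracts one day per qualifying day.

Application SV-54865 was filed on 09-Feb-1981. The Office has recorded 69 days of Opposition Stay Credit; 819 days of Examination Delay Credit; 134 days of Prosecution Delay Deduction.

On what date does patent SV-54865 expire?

2000-03-04

Base term: filing date + 17 years → 9 February 1998.
Opposition Stay Credit: +69 days → 19 April 1998.
Examination Delay Credit: +819 days → 16 July 2000.
Prosecution Delay Deduction: −134 days → 4 March 2000.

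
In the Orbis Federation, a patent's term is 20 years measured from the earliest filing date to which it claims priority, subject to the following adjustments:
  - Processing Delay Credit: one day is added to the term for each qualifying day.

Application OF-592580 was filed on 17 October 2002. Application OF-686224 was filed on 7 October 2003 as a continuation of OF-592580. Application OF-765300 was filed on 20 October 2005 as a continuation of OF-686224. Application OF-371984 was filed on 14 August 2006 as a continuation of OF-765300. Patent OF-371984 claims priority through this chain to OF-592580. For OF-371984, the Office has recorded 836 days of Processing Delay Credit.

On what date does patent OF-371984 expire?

Earliest priority filing: 17 October 2002.
Base term: 17 October 2002 + 20 years → 17 October 2022.
Processing Delay Credit: +836 days → 30 January 2025.

January 30, 2025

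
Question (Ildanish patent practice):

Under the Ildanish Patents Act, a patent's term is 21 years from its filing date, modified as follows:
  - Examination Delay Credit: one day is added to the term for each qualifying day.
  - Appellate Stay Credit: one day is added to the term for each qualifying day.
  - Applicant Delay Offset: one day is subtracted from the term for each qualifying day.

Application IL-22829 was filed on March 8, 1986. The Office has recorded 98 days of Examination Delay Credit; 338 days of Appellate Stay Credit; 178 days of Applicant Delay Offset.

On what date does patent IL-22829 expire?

Base term: filing date + 21 years → 8 March 2007.
Examination Delay Credit: +98 days → 14 June 2007.
Appellate Stay Credit: +338 days → 17 May 2008.
Applicant Delay Offset: −178 days → 21 November 2007.

2007-11-21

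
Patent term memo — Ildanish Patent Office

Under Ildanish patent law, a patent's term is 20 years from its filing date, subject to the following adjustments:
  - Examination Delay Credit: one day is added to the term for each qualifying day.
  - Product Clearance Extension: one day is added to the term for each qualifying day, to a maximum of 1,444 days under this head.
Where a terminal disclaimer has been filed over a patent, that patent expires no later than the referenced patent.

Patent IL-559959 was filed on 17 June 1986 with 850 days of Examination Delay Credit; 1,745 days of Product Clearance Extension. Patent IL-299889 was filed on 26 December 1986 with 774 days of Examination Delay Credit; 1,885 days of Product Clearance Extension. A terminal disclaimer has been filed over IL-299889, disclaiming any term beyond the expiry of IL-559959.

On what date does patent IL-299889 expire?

Natural term of IL-299889:
  Base: filing + 20 years → 26 December 2006.
  Examination Delay Credit: +774 days → 7 February 2009.
  Product Clearance Extension: 1885 days claimed exceeds the 1444-day cap, so +1444 days → 21 January 2013.
Expiry of referenced patent IL-559959:
  Base: filing + 20 years → 17 June 2006.
  Examination Delay Credit: +850 days → 14 October 2008.
  Product Clearance Extension: 1745 days claimed exceeds the 1444-day cap, so +1444 days → 27 September 2012.
Terminal disclaimer: IL-299889 expires on the earlier of 21 January 2013 and 27 September 2012.

2012-09-27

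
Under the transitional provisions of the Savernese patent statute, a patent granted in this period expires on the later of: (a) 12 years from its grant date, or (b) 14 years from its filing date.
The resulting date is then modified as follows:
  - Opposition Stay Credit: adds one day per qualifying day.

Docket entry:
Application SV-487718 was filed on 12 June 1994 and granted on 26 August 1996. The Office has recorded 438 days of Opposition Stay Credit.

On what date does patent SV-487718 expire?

(a) grant + 12 years → 26 August 2008.
(b) filing + 14 years → 12 June 2008.
Later of the two: 26 August 2008.
Opposition Stay Credit: +438 days → 7 November 2009.

November 7, 2009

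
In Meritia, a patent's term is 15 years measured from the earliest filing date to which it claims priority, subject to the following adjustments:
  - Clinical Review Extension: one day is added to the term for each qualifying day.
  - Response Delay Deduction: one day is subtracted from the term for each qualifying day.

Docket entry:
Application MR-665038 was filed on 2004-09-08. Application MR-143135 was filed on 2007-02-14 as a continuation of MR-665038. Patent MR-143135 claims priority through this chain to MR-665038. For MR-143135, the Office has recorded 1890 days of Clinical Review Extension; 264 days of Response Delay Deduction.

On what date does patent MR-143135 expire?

2024-02-20

Earliest priority filing: 8 September 2004.
Base term: 8 September 2004 + 15 years → 8 September 2019.
Clinical Review Extension: +1890 days → 10 November 2024.
Response Delay Deduction: −264 days → 20 February 2024.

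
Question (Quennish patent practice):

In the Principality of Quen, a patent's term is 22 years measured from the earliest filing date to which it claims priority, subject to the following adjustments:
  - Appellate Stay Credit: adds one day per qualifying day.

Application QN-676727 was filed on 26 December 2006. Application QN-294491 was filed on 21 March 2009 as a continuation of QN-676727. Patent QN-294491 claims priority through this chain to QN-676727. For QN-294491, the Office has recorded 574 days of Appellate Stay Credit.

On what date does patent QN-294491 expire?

2030-07-23

Earliest priority filing: 26 December 2006.
Base term: 26 December 2006 + 22 years → 26 December 2028.
Appellate Stay Credit: +574 days → 23 July 2030.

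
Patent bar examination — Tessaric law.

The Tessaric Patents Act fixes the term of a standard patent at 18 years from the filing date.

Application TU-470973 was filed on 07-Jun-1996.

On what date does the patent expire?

Filing date + 18 years → 7 June 2014.

2014-06-07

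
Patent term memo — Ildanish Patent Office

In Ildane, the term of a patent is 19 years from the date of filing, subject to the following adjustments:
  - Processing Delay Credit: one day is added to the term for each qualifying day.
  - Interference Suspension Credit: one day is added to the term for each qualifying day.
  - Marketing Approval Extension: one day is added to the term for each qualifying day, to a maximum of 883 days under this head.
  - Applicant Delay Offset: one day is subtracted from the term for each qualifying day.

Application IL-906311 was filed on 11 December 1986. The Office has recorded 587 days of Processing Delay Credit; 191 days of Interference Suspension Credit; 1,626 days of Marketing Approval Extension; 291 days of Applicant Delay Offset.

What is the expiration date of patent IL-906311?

Base term: filing date + 19 years → 11 December 2005.
Processing Delay Credit: +587 days → 21 July 2007.
Interference Suspension Credit: +191 days → 28 January 2008.
Marketing Approval Extension: 1626 days claimed exceeds the 883-day cap, so +883 days → 29 June 2010.
Applicant Delay Offset: −291 days → 11 September 2009.

2009-09-11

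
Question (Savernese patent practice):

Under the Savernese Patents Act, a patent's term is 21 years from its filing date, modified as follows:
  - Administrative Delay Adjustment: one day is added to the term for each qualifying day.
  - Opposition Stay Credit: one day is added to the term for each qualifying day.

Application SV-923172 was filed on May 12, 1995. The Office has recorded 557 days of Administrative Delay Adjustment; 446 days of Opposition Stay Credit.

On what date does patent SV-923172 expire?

February 9, 2019

Base term: filing date + 21 years → 12 May 2016.
Administrative Delay Adjustment: +557 days → 20 November 2017.
Opposition Stay Credit: +446 days → 9 February 2019.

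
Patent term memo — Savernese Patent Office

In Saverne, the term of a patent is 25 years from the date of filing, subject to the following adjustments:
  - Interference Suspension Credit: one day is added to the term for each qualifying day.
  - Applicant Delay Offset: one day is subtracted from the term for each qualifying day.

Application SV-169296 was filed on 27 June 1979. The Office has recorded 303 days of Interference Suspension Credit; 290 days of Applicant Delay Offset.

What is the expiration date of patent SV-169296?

Base term: filing date + 25 years → 27 June 2004.
Interference Suspension Credit: +303 days → 26 April 2005.
Applicant Delay Offset: −290 days → 10 July 2004.

July 10, 2004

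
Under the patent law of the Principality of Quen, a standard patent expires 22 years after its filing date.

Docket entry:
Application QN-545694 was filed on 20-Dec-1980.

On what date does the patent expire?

Filing date + 22 years → 20 December 2002.

2002-12-20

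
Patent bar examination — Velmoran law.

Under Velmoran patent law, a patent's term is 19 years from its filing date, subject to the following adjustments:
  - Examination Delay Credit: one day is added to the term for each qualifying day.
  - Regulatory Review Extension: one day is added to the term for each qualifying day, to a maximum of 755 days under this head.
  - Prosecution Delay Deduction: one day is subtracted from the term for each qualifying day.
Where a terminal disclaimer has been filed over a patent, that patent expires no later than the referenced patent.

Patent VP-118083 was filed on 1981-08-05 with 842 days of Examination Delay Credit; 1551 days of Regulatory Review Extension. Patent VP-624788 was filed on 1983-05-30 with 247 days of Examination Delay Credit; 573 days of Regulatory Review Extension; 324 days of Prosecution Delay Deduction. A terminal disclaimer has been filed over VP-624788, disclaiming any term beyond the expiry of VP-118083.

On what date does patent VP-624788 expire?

Natural term of VP-624788:
  Base: filing + 19 years → 30 May 2002.
  Examination Delay Credit: +247 days → 1 February 2003.
  Regulatory Review Extension: 573 days (within the 755-day cap) → +573 days → 27 August 2004.
  Prosecution Delay Deduction: −324 days → 8 October 2003.
Expiry of referenced patent VP-118083:
  Base: filing + 19 years → 5 August 2000.
  Examination Delay Credit: +842 days → 25 November 2002.
  Regulatory Review Extension: 1551 days claimed exceeds the 755-day cap, so +755 days → 19 December 2004.
Terminal disclaimer: VP-624788 expires on the earlier of 8 October 2003 and 19 December 2004.

October 8, 2003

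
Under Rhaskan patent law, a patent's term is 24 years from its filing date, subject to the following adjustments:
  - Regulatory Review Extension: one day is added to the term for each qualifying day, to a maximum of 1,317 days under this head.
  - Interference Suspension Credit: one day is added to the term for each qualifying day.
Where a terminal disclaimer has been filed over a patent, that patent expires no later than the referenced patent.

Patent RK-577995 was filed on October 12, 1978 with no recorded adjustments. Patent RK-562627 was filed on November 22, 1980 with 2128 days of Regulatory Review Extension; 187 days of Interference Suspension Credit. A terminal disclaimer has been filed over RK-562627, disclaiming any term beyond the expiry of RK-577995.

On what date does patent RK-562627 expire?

Natural term of RK-562627:
  Base: filing + 24 years → 22 November 2004.
  Regulatory Review Extension: 2128 days claimed exceeds the 1317-day cap, so +1317 days → 1 July 2008.
  Interference Suspension Credit: +187 days → 4 January 2009.
Expiry of referenced patent RK-577995:
  Base: filing + 24 years → 12 October 2002.
Terminal disclaimer: RK-562627 expires on the earlier of 4 January 2009 and 12 October 2002.

October 12, 2002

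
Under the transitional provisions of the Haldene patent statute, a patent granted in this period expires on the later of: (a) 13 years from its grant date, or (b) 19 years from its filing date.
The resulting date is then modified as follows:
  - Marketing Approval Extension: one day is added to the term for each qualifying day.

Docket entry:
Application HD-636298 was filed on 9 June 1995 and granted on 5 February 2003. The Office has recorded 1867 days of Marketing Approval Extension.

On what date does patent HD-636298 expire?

March 17, 2021

(a) grant + 13 years → 5 February 2016.
(b) filing + 19 years → 9 June 2014.
Later of the two: 5 February 2016.
Marketing Approval Extension: +1867 days → 17 March 2021.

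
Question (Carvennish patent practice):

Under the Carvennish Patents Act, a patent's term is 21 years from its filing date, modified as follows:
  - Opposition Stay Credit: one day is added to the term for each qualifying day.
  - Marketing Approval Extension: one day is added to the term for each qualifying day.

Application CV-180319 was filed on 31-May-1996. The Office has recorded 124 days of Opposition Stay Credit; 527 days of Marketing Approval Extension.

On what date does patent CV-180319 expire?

March 13, 2019

Base term: filing date + 21 years → 31 May 2017.
Opposition Stay Credit: +124 days → 2 October 2017.
Marketing Approval Extension: +527 days → 13 March 2019.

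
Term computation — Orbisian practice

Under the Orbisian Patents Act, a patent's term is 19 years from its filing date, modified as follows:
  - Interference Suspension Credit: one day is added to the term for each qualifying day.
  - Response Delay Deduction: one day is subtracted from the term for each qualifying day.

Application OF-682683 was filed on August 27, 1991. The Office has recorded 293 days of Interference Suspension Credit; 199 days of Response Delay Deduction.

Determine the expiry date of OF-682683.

Base term: filing date + 19 years → 27 August 2010.
Interference Suspension Credit: +293 days → 16 June 2011.
Response Delay Deduction: −199 days → 29 November 2010.

November 29, 2010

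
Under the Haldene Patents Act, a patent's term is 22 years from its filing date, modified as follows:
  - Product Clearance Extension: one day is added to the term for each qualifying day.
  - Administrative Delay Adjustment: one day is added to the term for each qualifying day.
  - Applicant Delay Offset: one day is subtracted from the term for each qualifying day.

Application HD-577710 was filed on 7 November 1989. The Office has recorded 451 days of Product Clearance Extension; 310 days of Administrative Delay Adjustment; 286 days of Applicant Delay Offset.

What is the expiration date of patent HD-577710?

Base term: filing date + 22 years → 7 November 2011.
Product Clearance Extension: +451 days → 31 January 2013.
Administrative Delay Adjustment: +310 days → 7 December 2013.
Applicant Delay Offset: −286 days → 24 February 2013.

February 24, 2013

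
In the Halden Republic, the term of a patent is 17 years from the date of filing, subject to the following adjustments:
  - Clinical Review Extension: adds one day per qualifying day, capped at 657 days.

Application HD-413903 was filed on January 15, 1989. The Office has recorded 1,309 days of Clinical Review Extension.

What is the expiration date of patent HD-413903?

November 3, 2007

Base term: filing date + 17 years → 15 January 2006.
Clinical Review Extension: 1309 days claimed exceeds the 657-day cap, so +657 days → 3 November 2007.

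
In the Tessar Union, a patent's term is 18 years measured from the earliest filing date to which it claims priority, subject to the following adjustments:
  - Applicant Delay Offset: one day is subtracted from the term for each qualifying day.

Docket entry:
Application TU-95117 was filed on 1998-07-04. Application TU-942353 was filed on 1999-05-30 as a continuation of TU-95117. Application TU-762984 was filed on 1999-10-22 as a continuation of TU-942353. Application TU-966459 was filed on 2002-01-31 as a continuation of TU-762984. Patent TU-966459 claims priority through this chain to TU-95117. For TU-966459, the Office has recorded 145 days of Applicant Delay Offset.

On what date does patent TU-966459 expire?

Earliest priority filing: 4 July 1998.
Base term: 4 July 1998 + 18 years → 4 July 2016.
Applicant Delay Offset: −145 days → 10 February 2016.

2016-02-10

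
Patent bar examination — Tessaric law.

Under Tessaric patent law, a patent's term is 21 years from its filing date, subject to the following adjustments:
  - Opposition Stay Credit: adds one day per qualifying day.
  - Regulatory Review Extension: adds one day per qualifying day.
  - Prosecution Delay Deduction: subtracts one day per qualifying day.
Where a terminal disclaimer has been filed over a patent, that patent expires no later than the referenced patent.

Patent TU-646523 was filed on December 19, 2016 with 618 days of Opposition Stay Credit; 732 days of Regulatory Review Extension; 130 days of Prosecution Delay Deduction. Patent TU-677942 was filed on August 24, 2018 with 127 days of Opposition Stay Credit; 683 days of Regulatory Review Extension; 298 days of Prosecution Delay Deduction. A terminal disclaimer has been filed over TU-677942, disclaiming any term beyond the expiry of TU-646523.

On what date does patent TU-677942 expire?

Natural term of TU-677942:
  Base: filing + 21 years → 24 August 2039.
  Opposition Stay Credit: +127 days → 29 December 2039.
  Regulatory Review Extension: +683 days → 11 November 2041.
  Prosecution Delay Deduction: −298 days → 17 January 2041.
Expiry of referenced patent TU-646523:
  Base: filing + 21 years → 19 December 2037.
  Opposition Stay Credit: +618 days → 29 August 2039.
  Regulatory Review Extension: +732 days → 30 August 2041.
  Prosecution Delay Deduction: −130 days → 22 April 2041.
Terminal disclaimer: TU-677942 expires on the earlier of 17 January 2041 and 22 April 2041.

2041-01-17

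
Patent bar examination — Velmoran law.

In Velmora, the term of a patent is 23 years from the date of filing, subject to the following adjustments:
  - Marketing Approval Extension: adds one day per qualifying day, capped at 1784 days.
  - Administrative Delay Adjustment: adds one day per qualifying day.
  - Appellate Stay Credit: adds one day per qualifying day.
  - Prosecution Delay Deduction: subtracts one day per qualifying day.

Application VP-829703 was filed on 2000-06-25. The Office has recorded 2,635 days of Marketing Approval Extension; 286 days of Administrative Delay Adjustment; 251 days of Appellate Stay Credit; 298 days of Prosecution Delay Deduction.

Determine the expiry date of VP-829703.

Base term: filing date + 23 years → 25 June 2023.
Marketing Approval Extension: 2635 days claimed exceeds the 1784-day cap, so +1784 days → 13 May 2028.
Administrative Delay Adjustment: +286 days → 23 February 2029.
Appellate Stay Credit: +251 days → 1 November 2029.
Prosecution Delay Deduction: −298 days → 7 January 2029.

January 7, 2029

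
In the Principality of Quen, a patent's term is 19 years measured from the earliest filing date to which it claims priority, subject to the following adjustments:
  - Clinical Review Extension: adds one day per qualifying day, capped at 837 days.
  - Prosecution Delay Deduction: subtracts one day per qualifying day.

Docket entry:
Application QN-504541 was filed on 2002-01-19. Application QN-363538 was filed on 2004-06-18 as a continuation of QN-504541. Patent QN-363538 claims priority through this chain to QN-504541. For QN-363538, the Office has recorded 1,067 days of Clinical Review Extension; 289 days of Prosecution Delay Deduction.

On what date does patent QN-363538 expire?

July 21, 2022

Earliest priority filing: 19 January 2002.
Base term: 19 January 2002 + 19 years → 19 January 2021.
Clinical Review Extension: 1067 days claimed exceeds the 837-day cap, so +837 days → 6 May 2023.
Prosecution Delay Deduction: −289 days → 21 July 2022.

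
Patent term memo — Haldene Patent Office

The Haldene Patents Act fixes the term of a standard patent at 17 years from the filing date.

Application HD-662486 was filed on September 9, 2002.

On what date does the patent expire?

Filing date + 17 years → 9 September 2019.

2019-09-09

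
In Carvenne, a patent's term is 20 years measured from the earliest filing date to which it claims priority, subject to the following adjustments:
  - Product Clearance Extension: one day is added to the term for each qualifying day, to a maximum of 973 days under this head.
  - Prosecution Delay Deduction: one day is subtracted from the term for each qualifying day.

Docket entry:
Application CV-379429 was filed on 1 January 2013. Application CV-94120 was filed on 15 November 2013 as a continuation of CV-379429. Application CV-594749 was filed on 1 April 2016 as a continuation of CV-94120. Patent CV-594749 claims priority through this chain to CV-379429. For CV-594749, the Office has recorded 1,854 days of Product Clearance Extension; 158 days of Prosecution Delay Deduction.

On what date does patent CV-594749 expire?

Earliest priority filing: 1 January 2013.
Base term: 1 January 2013 + 20 years → 1 January 2033.
Product Clearance Extension: 1854 days claimed exceeds the 973-day cap, so +973 days → 1 September 2035.
Prosecution Delay Deduction: −158 days → 27 March 2035.

March 27, 2035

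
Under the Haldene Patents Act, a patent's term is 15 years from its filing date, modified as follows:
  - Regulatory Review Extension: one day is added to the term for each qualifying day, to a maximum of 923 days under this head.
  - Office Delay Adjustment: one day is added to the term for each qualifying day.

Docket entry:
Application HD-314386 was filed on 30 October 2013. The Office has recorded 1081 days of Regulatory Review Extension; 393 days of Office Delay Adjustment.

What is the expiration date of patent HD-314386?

Base term: filing date + 15 years → 30 October 2028.
Regulatory Review Extension: 1081 days claimed exceeds the 923-day cap, so +923 days → 11 May 2031.
Office Delay Adjustment: +393 days → 7 June 2032.

June 7, 2032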